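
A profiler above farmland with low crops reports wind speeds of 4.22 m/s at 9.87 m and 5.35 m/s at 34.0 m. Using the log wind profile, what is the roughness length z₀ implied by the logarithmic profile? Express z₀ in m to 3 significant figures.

Log law: V(z) ∝ ln(z/z₀). With r = V₁/V₂ = 4.22/5.35 = 0.78879,
r · ln(z₂/z₀) = ln(z₁/z₀) ⇒ ln z₀ = (ln z₁ − r·ln z₂)/(1 − r)
ln z₀ = (2.28950 − 0.78879×3.52636) / 0.21121 = -2.3296
z₀ = exp(-2.3296) = 0.09734 m

z₀ ≈ 0.0973 m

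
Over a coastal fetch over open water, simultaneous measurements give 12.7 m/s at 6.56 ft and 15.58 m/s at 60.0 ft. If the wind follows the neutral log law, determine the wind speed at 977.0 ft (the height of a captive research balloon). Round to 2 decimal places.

Log law: V ∝ ln(z/z₀). From the pair, with r = V₁/V₂ = 0.81515,
ln z₀ = (ln z₁ − r·ln z₂)/(1 − r) = (1.8810 − 0.81515×4.0943)/0.18485 = -7.8793 → z₀ = 0.0003785 ft
V₃ = V₁ · ln(z₃/z₀)/ln(z₁/z₀) = 12.7 × 14.7638/9.7603 = 19.2105 m/s

19.21 m/s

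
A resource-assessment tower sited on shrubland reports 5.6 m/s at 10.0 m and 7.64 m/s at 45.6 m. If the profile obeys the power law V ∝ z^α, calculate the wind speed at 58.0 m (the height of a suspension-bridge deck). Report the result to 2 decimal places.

First find α: α = ln(V₂/V₁)/ln(z₂/z₁) = ln(7.64/5.6)/ln(45.6/10.0) = 0.31063/1.51732 = 0.2047
Extrapolate from 45.6 m to 58.0 m: V₃ = 7.64 × (58.0/45.6)^0.2047 = 7.64 × 1.0505 = 8.0256 m/s

8.03 m/s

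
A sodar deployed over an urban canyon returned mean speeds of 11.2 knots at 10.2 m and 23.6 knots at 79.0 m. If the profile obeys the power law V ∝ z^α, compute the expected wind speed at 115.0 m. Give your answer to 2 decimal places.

27.06 knots

First find α: α = ln(V₂/V₁)/ln(z₂/z₁) = ln(23.6/11.2)/ln(79.0/10.2) = 0.74533/2.04706 = 0.3641
Extrapolate from 79.0 m to 115.0 m: V₃ = 23.6 × (115.0/79.0)^0.3641 = 23.6 × 1.1465 = 27.0574 knots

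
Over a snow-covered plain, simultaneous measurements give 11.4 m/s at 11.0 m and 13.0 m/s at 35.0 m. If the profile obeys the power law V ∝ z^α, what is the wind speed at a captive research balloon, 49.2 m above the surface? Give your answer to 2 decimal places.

13.51 m/s

First find α: α = ln(V₂/V₁)/ln(z₂/z₁) = ln(13.0/11.4)/ln(35.0/11.0) = 0.13134/1.15745 = 0.1135
Extrapolate from 35.0 m to 49.2 m: V₃ = 13.0 × (49.2/35.0)^0.1135 = 13.0 × 1.0394 = 13.5122 m/s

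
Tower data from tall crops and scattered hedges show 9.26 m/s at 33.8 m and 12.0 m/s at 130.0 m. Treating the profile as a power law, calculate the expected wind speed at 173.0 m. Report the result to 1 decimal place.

12.7 m/s

First find α: α = ln(V₂/V₁)/ln(z₂/z₁) = ln(12.0/9.26)/ln(130.0/33.8) = 0.25920/1.34707 = 0.1924
Extrapolate from 130.0 m to 173.0 m: V₃ = 12.0 × (173.0/130.0)^0.1924 = 12.0 × 1.0565 = 12.6783 m/s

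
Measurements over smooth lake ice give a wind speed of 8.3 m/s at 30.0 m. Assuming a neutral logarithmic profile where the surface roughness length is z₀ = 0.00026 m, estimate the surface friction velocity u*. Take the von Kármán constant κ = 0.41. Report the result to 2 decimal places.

Log law: V(z) = (u*/κ) · ln(z/z₀) ⇒ u* = κ · V / ln(z/z₀)
u* = 0.41 × 8.3 / ln(30.0/0.00026) = 0.41 × 8.3 / 11.6560
   = 3.4030 / 11.6560 = 0.2920 m/s

u* ≈ 0.29 m/s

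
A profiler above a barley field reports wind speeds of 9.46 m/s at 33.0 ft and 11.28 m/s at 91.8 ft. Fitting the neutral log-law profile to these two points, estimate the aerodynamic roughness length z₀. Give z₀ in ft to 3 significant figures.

Log law: V(z) ∝ ln(z/z₀). With r = V₁/V₂ = 9.46/11.28 = 0.83865,
r · ln(z₂/z₀) = ln(z₁/z₀) ⇒ ln z₀ = (ln z₁ − r·ln z₂)/(1 − r)
ln z₀ = (3.49651 − 0.83865×4.51961) / 0.16135 = -1.8214
z₀ = exp(-1.8214) = 0.1618 ft

z₀ ≈ 0.162 ft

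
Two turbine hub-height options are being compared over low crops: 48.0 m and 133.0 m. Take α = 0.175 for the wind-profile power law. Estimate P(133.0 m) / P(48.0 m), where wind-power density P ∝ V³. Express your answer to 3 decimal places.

Speed ratio: V_B/V_A = (z_B/z_A)^α = (133.0/48.0)^0.175 = (2.7708)^0.175 = 1.19524
Power-density ratio: P_B/P_A = (V_B/V_A)³ = (1.19524)³ = 1.70754

1.708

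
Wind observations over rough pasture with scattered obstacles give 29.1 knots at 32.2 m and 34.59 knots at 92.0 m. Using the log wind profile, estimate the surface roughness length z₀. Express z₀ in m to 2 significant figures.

z₀ ≈ 0.12 m

Log law: V(z) ∝ ln(z/z₀). With r = V₁/V₂ = 29.1/34.59 = 0.84128,
r · ln(z₂/z₀) = ln(z₁/z₀) ⇒ ln z₀ = (ln z₁ − r·ln z₂)/(1 − r)
ln z₀ = (3.47197 − 0.84128×4.52179) / 0.15872 = -2.0927
z₀ = exp(-2.0927) = 0.1234 m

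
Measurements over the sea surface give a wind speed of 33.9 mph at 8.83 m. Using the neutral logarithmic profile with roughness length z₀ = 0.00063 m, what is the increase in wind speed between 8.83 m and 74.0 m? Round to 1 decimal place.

Log law: V₂ = V₁ · ln(z₂/z₀)/ln(z₁/z₀) = 33.9 × 11.6739/9.5479 = 41.4480 mph
ΔV = 41.4480 − 33.9 = 7.5480 mph

7.5 mph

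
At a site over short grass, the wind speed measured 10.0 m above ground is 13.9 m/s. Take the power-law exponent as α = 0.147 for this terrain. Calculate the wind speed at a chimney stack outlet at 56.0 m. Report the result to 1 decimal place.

Power-law profile: V₂ = V₁ · (z₂/z₁)^α
V₂ = 13.9 × (56.0/10.0)^0.147 = 13.9 × (5.6000)^0.147
    = 13.9 × 1.2882 = 17.9060 m/s

17.9 m/s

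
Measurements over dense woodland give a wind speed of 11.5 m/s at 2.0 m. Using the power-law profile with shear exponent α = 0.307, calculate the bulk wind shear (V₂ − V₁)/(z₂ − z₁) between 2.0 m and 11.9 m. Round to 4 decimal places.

0.8467 m/s/m

Power law: V₂ = V₁ · (z₂/z₁)^α = 11.5 × (5.9500)^0.307 = 19.8827 m/s
ΔV/Δz = (19.8827 − 11.5)/(11.9 − 2.0) = 8.3827/9.9000 = 0.84673 m/s/m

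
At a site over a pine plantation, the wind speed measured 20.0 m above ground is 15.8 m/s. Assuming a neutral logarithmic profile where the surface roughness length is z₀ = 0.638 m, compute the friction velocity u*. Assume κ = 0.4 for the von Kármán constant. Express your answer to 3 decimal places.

Log law: V(z) = (u*/κ) · ln(z/z₀) ⇒ u* = κ · V / ln(z/z₀)
u* = 0.4 × 15.8 / ln(20.0/0.638) = 0.4 × 15.8 / 3.4451
   = 6.3200 / 3.4451 = 1.8345 m/s

u* ≈ 1.834 m/s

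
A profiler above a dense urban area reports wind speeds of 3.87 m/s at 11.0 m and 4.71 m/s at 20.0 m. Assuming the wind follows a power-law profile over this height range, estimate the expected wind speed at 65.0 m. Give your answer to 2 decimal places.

6.94 m/s

First find α: α = ln(V₂/V₁)/ln(z₂/z₁) = ln(4.71/3.87)/ln(20.0/11.0) = 0.19643/0.59784 = 0.3286
Extrapolate from 20.0 m to 65.0 m: V₃ = 4.71 × (65.0/20.0)^0.3286 = 4.71 × 1.4730 = 6.9376 m/s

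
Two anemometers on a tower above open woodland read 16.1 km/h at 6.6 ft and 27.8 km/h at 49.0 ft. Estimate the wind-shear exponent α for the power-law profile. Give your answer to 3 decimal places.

Power law: V₂/V₁ = (z₂/z₁)^α ⇒ α = ln(V₂/V₁) / ln(z₂/z₁)
α = ln(27.8/16.1) / ln(49.0/6.6) = ln(1.7267) / ln(7.4242)
  = 0.54622 / 2.00475 = 0.27246

α ≈ 0.272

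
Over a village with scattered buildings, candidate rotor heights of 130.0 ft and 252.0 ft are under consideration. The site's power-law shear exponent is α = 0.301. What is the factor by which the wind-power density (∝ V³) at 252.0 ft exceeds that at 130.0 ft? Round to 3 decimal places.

1.818

Speed ratio: V_B/V_A = (z_B/z_A)^α = (252.0/130.0)^0.301 = (1.9385)^0.301 = 1.22046
Power-density ratio: P_B/P_A = (V_B/V_A)³ = (1.22046)³ = 1.81792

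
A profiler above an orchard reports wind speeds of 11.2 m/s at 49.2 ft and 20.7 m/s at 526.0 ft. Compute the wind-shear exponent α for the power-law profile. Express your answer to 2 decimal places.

Power law: V₂/V₁ = (z₂/z₁)^α ⇒ α = ln(V₂/V₁) / ln(z₂/z₁)
α = ln(20.7/11.2) / ln(526.0/49.2) = ln(1.8482) / ln(10.6911)
  = 0.61422 / 2.36941 = 0.25923

α ≈ 0.26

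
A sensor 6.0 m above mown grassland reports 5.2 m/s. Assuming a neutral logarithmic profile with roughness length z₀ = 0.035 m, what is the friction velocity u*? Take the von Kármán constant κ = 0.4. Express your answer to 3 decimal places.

u* ≈ 0.404 m/s

Log law: V(z) = (u*/κ) · ln(z/z₀) ⇒ u* = κ · V / ln(z/z₀)
u* = 0.4 × 5.2 / ln(6.0/0.035) = 0.4 × 5.2 / 5.1442
   = 2.0800 / 5.1442 = 0.4043 m/s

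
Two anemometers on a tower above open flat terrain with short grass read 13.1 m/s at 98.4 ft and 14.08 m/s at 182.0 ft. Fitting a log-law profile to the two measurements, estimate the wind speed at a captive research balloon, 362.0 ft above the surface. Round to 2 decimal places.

15.18 m/s

Log law: V ∝ ln(z/z₀). From the pair, with r = V₁/V₂ = 0.93040,
ln z₀ = (ln z₁ − r·ln z₂)/(1 − r) = (4.5890 − 0.93040×5.2040)/0.06960 = -3.6314 → z₀ = 0.02648 ft
V₃ = V₁ · ln(z₃/z₀)/ln(z₁/z₀) = 13.1 × 9.5231/8.2205 = 15.1758 m/s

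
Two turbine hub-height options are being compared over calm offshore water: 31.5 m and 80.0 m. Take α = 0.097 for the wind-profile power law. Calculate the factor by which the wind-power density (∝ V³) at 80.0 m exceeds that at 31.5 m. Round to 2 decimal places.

1.31

Speed ratio: V_B/V_A = (z_B/z_A)^α = (80.0/31.5)^0.097 = (2.5397)^0.097 = 1.09462
Power-density ratio: P_B/P_A = (V_B/V_A)³ = (1.09462)³ = 1.31157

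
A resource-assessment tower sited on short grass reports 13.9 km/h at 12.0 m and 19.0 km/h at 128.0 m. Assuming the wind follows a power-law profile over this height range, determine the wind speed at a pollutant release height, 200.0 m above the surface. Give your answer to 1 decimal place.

20.2 km/h

First find α: α = ln(V₂/V₁)/ln(z₂/z₁) = ln(19.0/13.9)/ln(128.0/12.0) = 0.31255/2.36712 = 0.1320
Extrapolate from 128.0 m to 200.0 m: V₃ = 19.0 × (200.0/128.0)^0.1320 = 19.0 × 1.0607 = 20.1533 km/h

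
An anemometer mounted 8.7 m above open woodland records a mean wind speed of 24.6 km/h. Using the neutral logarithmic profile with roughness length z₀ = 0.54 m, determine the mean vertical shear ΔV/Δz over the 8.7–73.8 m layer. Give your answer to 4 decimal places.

0.2907 km/h/m

Log law: V₂ = V₁ · ln(z₂/z₀)/ln(z₁/z₀) = 24.6 × 4.9175/2.7795 = 43.5226 km/h
ΔV/Δz = (43.5226 − 24.6)/(73.8 − 8.7) = 18.9226/65.1000 = 0.29067 km/h/m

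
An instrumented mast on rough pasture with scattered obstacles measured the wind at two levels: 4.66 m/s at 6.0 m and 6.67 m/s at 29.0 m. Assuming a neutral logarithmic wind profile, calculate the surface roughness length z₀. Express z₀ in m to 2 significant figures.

Log law: V(z) ∝ ln(z/z₀). With r = V₁/V₂ = 4.66/6.67 = 0.69865,
r · ln(z₂/z₀) = ln(z₁/z₀) ⇒ ln z₀ = (ln z₁ − r·ln z₂)/(1 − r)
ln z₀ = (1.79176 − 0.69865×3.36730) / 0.30135 = -1.8610
z₀ = exp(-1.8610) = 0.1555 m

z₀ ≈ 0.16 m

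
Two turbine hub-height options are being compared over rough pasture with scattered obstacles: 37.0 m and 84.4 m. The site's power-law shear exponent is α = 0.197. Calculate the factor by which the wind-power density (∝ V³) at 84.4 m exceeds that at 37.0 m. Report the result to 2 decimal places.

Speed ratio: V_B/V_A = (z_B/z_A)^α = (84.4/37.0)^0.197 = (2.2811)^0.197 = 1.17640
Power-density ratio: P_B/P_A = (V_B/V_A)³ = (1.17640)³ = 1.62803

1.63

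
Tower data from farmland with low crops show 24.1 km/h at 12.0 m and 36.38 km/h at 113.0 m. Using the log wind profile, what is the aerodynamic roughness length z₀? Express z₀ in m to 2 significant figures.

Log law: V(z) ∝ ln(z/z₀). With r = V₁/V₂ = 24.1/36.38 = 0.66245,
r · ln(z₂/z₀) = ln(z₁/z₀) ⇒ ln z₀ = (ln z₁ − r·ln z₂)/(1 − r)
ln z₀ = (2.48491 − 0.66245×4.72739) / 0.33755 = -1.9161
z₀ = exp(-1.9161) = 0.1472 m

z₀ ≈ 0.15 m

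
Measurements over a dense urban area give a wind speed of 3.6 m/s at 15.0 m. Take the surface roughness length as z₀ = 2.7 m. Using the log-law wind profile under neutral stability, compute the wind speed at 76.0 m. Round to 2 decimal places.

Log law: V(z) ∝ ln(z/z₀), so V₂/V₁ = ln(z₂/z₀) / ln(z₁/z₀).
ln(76.0/2.7) = 3.3375, ln(15.0/2.7) = 1.7148
V₂ = 3.6 × 3.3375/1.7148 = 3.6 × 1.9463 = 7.0066 m/s

7.01 m/s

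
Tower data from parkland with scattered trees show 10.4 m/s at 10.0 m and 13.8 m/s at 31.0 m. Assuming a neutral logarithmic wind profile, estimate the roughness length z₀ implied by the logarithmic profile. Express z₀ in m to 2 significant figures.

z₀ ≈ 0.31 m

Log law: V(z) ∝ ln(z/z₀). With r = V₁/V₂ = 10.4/13.8 = 0.75362,
r · ln(z₂/z₀) = ln(z₁/z₀) ⇒ ln z₀ = (ln z₁ − r·ln z₂)/(1 − r)
ln z₀ = (2.30259 − 0.75362×3.43399) / 0.24638 = -1.1582
z₀ = exp(-1.1582) = 0.3141 m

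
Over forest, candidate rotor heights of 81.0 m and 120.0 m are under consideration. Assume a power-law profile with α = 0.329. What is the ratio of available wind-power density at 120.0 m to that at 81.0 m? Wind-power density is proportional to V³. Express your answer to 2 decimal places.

Speed ratio: V_B/V_A = (z_B/z_A)^α = (120.0/81.0)^0.329 = (1.4815)^0.329 = 1.13804
Power-density ratio: P_B/P_A = (V_B/V_A)³ = (1.13804)³ = 1.47393

1.47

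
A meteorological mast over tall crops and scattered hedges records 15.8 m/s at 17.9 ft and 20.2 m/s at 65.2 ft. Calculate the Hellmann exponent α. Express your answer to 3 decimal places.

Power law: V₂/V₁ = (z₂/z₁)^α ⇒ α = ln(V₂/V₁) / ln(z₂/z₁)
α = ln(20.2/15.8) / ln(65.2/17.9) = ln(1.2785) / ln(3.6425)
  = 0.24567 / 1.29266 = 0.19005

α ≈ 0.190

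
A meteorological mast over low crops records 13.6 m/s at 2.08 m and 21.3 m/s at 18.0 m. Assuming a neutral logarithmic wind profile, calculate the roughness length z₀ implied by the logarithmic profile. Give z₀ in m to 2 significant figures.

z₀ ≈ 0.046 m

Log law: V(z) ∝ ln(z/z₀). With r = V₁/V₂ = 13.6/21.3 = 0.63850,
r · ln(z₂/z₀) = ln(z₁/z₀) ⇒ ln z₀ = (ln z₁ − r·ln z₂)/(1 − r)
ln z₀ = (0.73237 − 0.63850×2.89037) / 0.36150 = -3.0792
z₀ = exp(-3.0792) = 0.04600 m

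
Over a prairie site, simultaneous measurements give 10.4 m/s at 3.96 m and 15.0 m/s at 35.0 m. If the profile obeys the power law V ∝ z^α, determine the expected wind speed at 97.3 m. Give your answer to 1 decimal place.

17.8 m/s

First find α: α = ln(V₂/V₁)/ln(z₂/z₁) = ln(15.0/10.4)/ln(35.0/3.96) = 0.36624/2.17910 = 0.1681
Extrapolate from 35.0 m to 97.3 m: V₃ = 15.0 × (97.3/35.0)^0.1681 = 15.0 × 1.1875 = 17.8124 m/s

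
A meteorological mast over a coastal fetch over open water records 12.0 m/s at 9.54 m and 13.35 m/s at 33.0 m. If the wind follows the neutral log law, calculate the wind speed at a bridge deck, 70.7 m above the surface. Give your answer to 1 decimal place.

14.2 m/s

Log law: V ∝ ln(z/z₀). From the pair, with r = V₁/V₂ = 0.89888,
ln z₀ = (ln z₁ − r·ln z₂)/(1 − r) = (2.2555 − 0.89888×3.4965)/0.10112 = -8.7757 → z₀ = 0.0001544 m
V₃ = V₁ · ln(z₃/z₀)/ln(z₁/z₀) = 12.0 × 13.0342/11.0312 = 14.1789 m/s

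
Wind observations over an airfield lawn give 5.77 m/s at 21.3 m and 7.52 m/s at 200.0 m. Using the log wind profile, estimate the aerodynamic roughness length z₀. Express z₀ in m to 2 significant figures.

z₀ ≈ 0.013 m

Log law: V(z) ∝ ln(z/z₀). With r = V₁/V₂ = 5.77/7.52 = 0.76729,
r · ln(z₂/z₀) = ln(z₁/z₀) ⇒ ln z₀ = (ln z₁ − r·ln z₂)/(1 − r)
ln z₀ = (3.05871 − 0.76729×5.29832) / 0.23271 = -4.3256
z₀ = exp(-4.3256) = 0.01323 m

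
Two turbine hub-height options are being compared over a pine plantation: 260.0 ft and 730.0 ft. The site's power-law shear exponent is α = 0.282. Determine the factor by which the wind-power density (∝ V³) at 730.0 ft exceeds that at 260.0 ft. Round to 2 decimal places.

Speed ratio: V_B/V_A = (z_B/z_A)^α = (730.0/260.0)^0.282 = (2.8077)^0.282 = 1.33793
Power-density ratio: P_B/P_A = (V_B/V_A)³ = (1.33793)³ = 2.39499

2.39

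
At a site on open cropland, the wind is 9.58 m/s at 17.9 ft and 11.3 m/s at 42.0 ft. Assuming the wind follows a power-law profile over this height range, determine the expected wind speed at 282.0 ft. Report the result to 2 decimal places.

First find α: α = ln(V₂/V₁)/ln(z₂/z₁) = ln(11.3/9.58)/ln(42.0/17.9) = 0.16513/0.85287 = 0.1936
Extrapolate from 42.0 ft to 282.0 ft: V₃ = 11.3 × (282.0/42.0)^0.1936 = 11.3 × 1.4458 = 16.3379 m/s

16.34 m/s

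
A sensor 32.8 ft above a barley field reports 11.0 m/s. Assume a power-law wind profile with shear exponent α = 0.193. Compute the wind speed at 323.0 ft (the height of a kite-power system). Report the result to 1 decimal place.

Power-law profile: V₂ = V₁ · (z₂/z₁)^α
V₂ = 11.0 × (323.0/32.8)^0.193 = 11.0 × (9.8476)^0.193
    = 11.0 × 1.5549 = 17.1043 m/s

17.1 m/s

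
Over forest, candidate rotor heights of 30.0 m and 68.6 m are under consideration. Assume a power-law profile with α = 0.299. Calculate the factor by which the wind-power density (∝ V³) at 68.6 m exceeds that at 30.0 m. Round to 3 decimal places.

Speed ratio: V_B/V_A = (z_B/z_A)^α = (68.6/30.0)^0.299 = (2.2867)^0.299 = 1.28057
Power-density ratio: P_B/P_A = (V_B/V_A)³ = (1.28057)³ = 2.09993

2.100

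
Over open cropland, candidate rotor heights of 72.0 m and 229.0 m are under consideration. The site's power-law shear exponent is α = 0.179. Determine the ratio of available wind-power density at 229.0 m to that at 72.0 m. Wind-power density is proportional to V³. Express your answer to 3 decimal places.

1.861

Speed ratio: V_B/V_A = (z_B/z_A)^α = (229.0/72.0)^0.179 = (3.1806)^0.179 = 1.23012
Power-density ratio: P_B/P_A = (V_B/V_A)³ = (1.23012)³ = 1.86142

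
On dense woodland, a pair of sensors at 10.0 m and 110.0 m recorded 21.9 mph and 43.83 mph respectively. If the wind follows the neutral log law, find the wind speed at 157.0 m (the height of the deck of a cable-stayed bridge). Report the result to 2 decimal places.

Log law: V ∝ ln(z/z₀). From the pair, with r = V₁/V₂ = 0.49966,
ln z₀ = (ln z₁ − r·ln z₂)/(1 − r) = (2.3026 − 0.49966×4.7005)/0.50034 = -0.0920 → z₀ = 0.9121 m
V₃ = V₁ · ln(z₃/z₀)/ln(z₁/z₀) = 21.9 × 5.1483/2.3946 = 47.0837 mph

47.08 mph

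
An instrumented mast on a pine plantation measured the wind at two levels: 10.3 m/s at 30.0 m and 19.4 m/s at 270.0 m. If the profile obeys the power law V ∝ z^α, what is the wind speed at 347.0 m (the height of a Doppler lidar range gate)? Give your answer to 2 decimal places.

First find α: α = ln(V₂/V₁)/ln(z₂/z₁) = ln(19.4/10.3)/ln(270.0/30.0) = 0.63313/2.19722 = 0.2881
Extrapolate from 270.0 m to 347.0 m: V₃ = 19.4 × (347.0/270.0)^0.2881 = 19.4 × 1.0750 = 20.8545 m/s

20.85 m/s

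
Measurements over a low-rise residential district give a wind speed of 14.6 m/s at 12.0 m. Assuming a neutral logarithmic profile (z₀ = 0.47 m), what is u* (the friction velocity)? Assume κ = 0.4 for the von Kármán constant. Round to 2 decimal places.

u* ≈ 1.80 m/s

Log law: V(z) = (u*/κ) · ln(z/z₀) ⇒ u* = κ · V / ln(z/z₀)
u* = 0.4 × 14.6 / ln(12.0/0.47) = 0.4 × 14.6 / 3.2399
   = 5.8400 / 3.2399 = 1.8025 m/s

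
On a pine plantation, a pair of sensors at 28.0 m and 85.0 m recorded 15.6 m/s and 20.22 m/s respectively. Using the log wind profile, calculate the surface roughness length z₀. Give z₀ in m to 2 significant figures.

Log law: V(z) ∝ ln(z/z₀). With r = V₁/V₂ = 15.6/20.22 = 0.77151,
r · ln(z₂/z₀) = ln(z₁/z₀) ⇒ ln z₀ = (ln z₁ − r·ln z₂)/(1 − r)
ln z₀ = (3.33220 − 0.77151×4.44265) / 0.22849 = -0.4174
z₀ = exp(-0.4174) = 0.6588 m

z₀ ≈ 0.66 m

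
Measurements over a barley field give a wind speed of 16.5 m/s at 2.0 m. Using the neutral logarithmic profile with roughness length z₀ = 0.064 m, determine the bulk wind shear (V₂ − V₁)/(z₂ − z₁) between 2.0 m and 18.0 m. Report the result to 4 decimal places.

0.6583 m/s/m

Log law: V₂ = V₁ · ln(z₂/z₀)/ln(z₁/z₀) = 16.5 × 5.6392/3.4420 = 27.0328 m/s
ΔV/Δz = (27.0328 − 16.5)/(18.0 − 2.0) = 10.5328/16.0000 = 0.65830 m/s/m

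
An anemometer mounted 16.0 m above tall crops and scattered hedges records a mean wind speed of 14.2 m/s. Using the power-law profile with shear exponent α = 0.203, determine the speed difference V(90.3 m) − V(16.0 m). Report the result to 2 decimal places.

Power law: V₂ = V₁ · (z₂/z₁)^α = 14.2 × (5.6437)^0.203 = 20.1770 m/s
ΔV = 20.1770 − 14.2 = 5.9770 m/s

5.98 m/s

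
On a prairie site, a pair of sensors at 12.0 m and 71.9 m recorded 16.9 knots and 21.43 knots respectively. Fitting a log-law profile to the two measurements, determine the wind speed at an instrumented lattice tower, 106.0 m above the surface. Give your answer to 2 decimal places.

Log law: V ∝ ln(z/z₀). From the pair, with r = V₁/V₂ = 0.78861,
ln z₀ = (ln z₁ − r·ln z₂)/(1 − r) = (2.4849 − 0.78861×4.2753)/0.21139 = -4.1944 → z₀ = 0.01508 m
V₃ = V₁ · ln(z₃/z₀)/ln(z₁/z₀) = 16.9 × 8.8578/6.6793 = 22.4121 knots

22.41 knots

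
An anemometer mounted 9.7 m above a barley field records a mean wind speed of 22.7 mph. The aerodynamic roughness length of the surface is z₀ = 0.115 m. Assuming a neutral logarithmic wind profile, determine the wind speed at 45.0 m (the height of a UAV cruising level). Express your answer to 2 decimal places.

Log law: V(z) ∝ ln(z/z₀), so V₂/V₁ = ln(z₂/z₀) / ln(z₁/z₀).
ln(45.0/0.115) = 5.9695, ln(9.7/0.115) = 4.4349
V₂ = 22.7 × 5.9695/4.4349 = 22.7 × 1.3460 = 30.5544 mph

30.55 mph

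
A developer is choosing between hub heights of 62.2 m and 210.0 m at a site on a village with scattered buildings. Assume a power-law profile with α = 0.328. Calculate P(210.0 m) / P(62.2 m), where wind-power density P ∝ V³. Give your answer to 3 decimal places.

3.311

Speed ratio: V_B/V_A = (z_B/z_A)^α = (210.0/62.2)^0.328 = (3.3762)^0.328 = 1.49047
Power-density ratio: P_B/P_A = (V_B/V_A)³ = (1.49047)³ = 3.31111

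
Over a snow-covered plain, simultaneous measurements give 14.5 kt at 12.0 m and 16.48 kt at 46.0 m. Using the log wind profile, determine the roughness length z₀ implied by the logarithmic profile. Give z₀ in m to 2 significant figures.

z₀ ≈ 0.00064 m

Log law: V(z) ∝ ln(z/z₀). With r = V₁/V₂ = 14.5/16.48 = 0.87985,
r · ln(z₂/z₀) = ln(z₁/z₀) ⇒ ln z₀ = (ln z₁ − r·ln z₂)/(1 − r)
ln z₀ = (2.48491 − 0.87985×3.82864) / 0.12015 = -7.3556
z₀ = exp(-7.3556) = 0.0006390 m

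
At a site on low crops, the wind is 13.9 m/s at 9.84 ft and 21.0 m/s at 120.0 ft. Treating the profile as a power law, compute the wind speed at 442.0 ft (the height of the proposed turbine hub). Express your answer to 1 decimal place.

First find α: α = ln(V₂/V₁)/ln(z₂/z₁) = ln(21.0/13.9)/ln(120.0/9.84) = 0.41263/2.50104 = 0.1650
Extrapolate from 120.0 ft to 442.0 ft: V₃ = 21.0 × (442.0/120.0)^0.1650 = 21.0 × 1.2400 = 26.0400 m/s

26.0 m/s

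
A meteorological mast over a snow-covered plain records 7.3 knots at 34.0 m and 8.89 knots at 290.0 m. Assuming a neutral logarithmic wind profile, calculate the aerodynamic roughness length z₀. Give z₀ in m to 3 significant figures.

Log law: V(z) ∝ ln(z/z₀). With r = V₁/V₂ = 7.3/8.89 = 0.82115,
r · ln(z₂/z₀) = ln(z₁/z₀) ⇒ ln z₀ = (ln z₁ − r·ln z₂)/(1 − r)
ln z₀ = (3.52636 − 0.82115×5.66988) / 0.17885 = -6.3150
z₀ = exp(-6.3150) = 0.001809 m

z₀ ≈ 0.00181 m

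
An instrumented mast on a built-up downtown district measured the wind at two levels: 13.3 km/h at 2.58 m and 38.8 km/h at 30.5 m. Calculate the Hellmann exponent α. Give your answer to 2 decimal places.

Power law: V₂/V₁ = (z₂/z₁)^α ⇒ α = ln(V₂/V₁) / ln(z₂/z₁)
α = ln(38.8/13.3) / ln(30.5/2.58) = ln(2.9173) / ln(11.8217)
  = 1.07066 / 2.46994 = 0.43348

α ≈ 0.43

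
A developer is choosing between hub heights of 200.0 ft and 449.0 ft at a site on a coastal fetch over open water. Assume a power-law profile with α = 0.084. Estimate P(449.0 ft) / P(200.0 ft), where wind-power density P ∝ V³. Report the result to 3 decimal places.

1.226

Speed ratio: V_B/V_A = (z_B/z_A)^α = (449.0/200.0)^0.084 = (2.2450)^0.084 = 1.07029
Power-density ratio: P_B/P_A = (V_B/V_A)³ = (1.07029)³ = 1.22605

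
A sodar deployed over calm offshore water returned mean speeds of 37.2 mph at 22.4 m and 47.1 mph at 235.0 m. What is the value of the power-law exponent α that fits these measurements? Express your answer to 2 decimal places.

Power law: V₂/V₁ = (z₂/z₁)^α ⇒ α = ln(V₂/V₁) / ln(z₂/z₁)
α = ln(47.1/37.2) / ln(235.0/22.4) = ln(1.2661) / ln(10.4911)
  = 0.23596 / 2.35052 = 0.10039

α ≈ 0.10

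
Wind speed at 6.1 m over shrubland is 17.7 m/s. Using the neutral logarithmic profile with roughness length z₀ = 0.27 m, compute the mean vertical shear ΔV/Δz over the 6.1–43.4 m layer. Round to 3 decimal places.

Log law: V₂ = V₁ · ln(z₂/z₀)/ln(z₁/z₀) = 17.7 × 5.0798/3.1176 = 28.8400 m/s
ΔV/Δz = (28.8400 − 17.7)/(43.4 − 6.1) = 11.1400/37.3000 = 0.29866 m/s/m

0.299 m/s/m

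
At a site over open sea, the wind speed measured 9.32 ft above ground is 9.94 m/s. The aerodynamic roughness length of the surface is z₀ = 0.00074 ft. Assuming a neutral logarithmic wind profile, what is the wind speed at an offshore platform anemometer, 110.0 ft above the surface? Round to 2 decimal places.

12.54 m/s

Log law: V(z) ∝ ln(z/z₀), so V₂/V₁ = ln(z₂/z₀) / ln(z₁/z₀).
ln(110.0/0.00074) = 11.9093, ln(9.32/0.00074) = 9.4410
V₂ = 9.94 × 11.9093/9.4410 = 9.94 × 1.2614 = 12.5388 m/s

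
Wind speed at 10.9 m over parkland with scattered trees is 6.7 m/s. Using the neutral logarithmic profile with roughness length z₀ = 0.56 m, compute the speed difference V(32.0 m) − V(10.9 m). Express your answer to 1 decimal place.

2.4 m/s

Log law: V₂ = V₁ · ln(z₂/z₀)/ln(z₁/z₀) = 6.7 × 4.0456/2.9686 = 9.1307 m/s
ΔV = 9.1307 − 6.7 = 2.4307 m/s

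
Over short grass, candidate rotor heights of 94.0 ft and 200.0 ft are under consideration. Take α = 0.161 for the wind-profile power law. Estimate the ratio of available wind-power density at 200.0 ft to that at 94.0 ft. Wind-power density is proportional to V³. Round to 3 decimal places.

Speed ratio: V_B/V_A = (z_B/z_A)^α = (200.0/94.0)^0.161 = (2.1277)^0.161 = 1.12926
Power-density ratio: P_B/P_A = (V_B/V_A)³ = (1.12926)³ = 1.44005

1.440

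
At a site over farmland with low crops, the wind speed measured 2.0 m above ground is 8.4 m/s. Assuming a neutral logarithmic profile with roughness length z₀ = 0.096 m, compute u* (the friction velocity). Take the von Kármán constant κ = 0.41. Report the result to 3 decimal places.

Log law: V(z) = (u*/κ) · ln(z/z₀) ⇒ u* = κ · V / ln(z/z₀)
u* = 0.41 × 8.4 / ln(2.0/0.096) = 0.41 × 8.4 / 3.0366
   = 3.4440 / 3.0366 = 1.1342 m/s

u* ≈ 1.134 m/s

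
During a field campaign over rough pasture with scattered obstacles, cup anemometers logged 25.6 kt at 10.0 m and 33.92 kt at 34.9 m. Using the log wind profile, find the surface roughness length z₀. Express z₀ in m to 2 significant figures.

z₀ ≈ 0.21 m

Log law: V(z) ∝ ln(z/z₀). With r = V₁/V₂ = 25.6/33.92 = 0.75472,
r · ln(z₂/z₀) = ln(z₁/z₀) ⇒ ln z₀ = (ln z₁ − r·ln z₂)/(1 − r)
ln z₀ = (2.30259 − 0.75472×3.55249) / 0.24528 = -1.5433
z₀ = exp(-1.5433) = 0.2137 m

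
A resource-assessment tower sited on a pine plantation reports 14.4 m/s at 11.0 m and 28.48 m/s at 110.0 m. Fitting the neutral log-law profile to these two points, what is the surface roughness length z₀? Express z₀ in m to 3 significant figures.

z₀ ≈ 1.04 m

Log law: V(z) ∝ ln(z/z₀). With r = V₁/V₂ = 14.4/28.48 = 0.50562,
r · ln(z₂/z₀) = ln(z₁/z₀) ⇒ ln z₀ = (ln z₁ − r·ln z₂)/(1 − r)
ln z₀ = (2.39790 − 0.50562×4.70048) / 0.49438 = 0.0430
z₀ = exp(0.0430) = 1.044 m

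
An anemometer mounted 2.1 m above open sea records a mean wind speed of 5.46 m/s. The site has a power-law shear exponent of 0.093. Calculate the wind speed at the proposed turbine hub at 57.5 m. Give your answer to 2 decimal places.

7.43 m/s

Power-law profile: V₂ = V₁ · (z₂/z₁)^α
V₂ = 5.46 × (57.5/2.1)^0.093 = 5.46 × (27.3810)^0.093
    = 5.46 × 1.3605 = 7.4281 m/s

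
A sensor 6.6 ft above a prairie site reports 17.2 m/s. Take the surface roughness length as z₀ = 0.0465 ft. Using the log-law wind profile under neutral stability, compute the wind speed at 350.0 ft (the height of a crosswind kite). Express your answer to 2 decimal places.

Log law: V(z) ∝ ln(z/z₀), so V₂/V₁ = ln(z₂/z₀) / ln(z₁/z₀).
ln(350.0/0.0465) = 8.9262, ln(6.6/0.0465) = 4.9554
V₂ = 17.2 × 8.9262/4.9554 = 17.2 × 1.8013 = 30.9828 m/s

30.98 m/s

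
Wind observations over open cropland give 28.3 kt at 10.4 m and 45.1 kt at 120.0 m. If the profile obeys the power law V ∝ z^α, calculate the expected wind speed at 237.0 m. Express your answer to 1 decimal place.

51.3 kt

First find α: α = ln(V₂/V₁)/ln(z₂/z₁) = ln(45.1/28.3)/ln(120.0/10.4) = 0.46602/2.44569 = 0.1905
Extrapolate from 120.0 m to 237.0 m: V₃ = 45.1 × (237.0/120.0)^0.1905 = 45.1 × 1.1385 = 51.3448 kt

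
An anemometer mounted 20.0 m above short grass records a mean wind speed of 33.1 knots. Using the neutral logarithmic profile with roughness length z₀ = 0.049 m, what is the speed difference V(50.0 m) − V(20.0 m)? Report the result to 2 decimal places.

Log law: V₂ = V₁ · ln(z₂/z₀)/ln(z₁/z₀) = 33.1 × 6.9280/6.0117 = 38.1451 knots
ΔV = 38.1451 − 33.1 = 5.0451 knots

5.05 knots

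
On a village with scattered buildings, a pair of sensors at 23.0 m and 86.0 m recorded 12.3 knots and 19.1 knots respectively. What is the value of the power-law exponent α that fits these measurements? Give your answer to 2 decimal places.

Power law: V₂/V₁ = (z₂/z₁)^α ⇒ α = ln(V₂/V₁) / ln(z₂/z₁)
α = ln(19.1/12.3) / ln(86.0/23.0) = ln(1.5528) / ln(3.7391)
  = 0.44009 / 1.31885 = 0.33369

α ≈ 0.33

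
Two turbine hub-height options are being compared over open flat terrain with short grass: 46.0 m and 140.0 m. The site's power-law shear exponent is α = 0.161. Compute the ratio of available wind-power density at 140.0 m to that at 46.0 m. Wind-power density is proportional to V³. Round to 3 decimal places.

1.712

Speed ratio: V_B/V_A = (z_B/z_A)^α = (140.0/46.0)^0.161 = (3.0435)^0.161 = 1.19625
Power-density ratio: P_B/P_A = (V_B/V_A)³ = (1.19625)³ = 1.71186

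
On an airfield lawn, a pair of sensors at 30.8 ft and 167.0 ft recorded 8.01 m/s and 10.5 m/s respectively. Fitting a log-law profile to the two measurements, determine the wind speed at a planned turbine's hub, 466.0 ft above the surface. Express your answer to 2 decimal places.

12.01 m/s

Log law: V ∝ ln(z/z₀). From the pair, with r = V₁/V₂ = 0.76286,
ln z₀ = (ln z₁ − r·ln z₂)/(1 − r) = (3.4275 − 0.76286×5.1180)/0.23714 = -2.0105 → z₀ = 0.1339 ft
V₃ = V₁ · ln(z₃/z₀)/ln(z₁/z₀) = 8.01 × 8.1547/5.4380 = 12.0115 m/s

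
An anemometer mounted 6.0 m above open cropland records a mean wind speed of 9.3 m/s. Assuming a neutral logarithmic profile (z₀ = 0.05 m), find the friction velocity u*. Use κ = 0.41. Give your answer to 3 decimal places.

u* ≈ 0.796 m/s

Log law: V(z) = (u*/κ) · ln(z/z₀) ⇒ u* = κ · V / ln(z/z₀)
u* = 0.41 × 9.3 / ln(6.0/0.05) = 0.41 × 9.3 / 4.7875
   = 3.8130 / 4.7875 = 0.7965 m/s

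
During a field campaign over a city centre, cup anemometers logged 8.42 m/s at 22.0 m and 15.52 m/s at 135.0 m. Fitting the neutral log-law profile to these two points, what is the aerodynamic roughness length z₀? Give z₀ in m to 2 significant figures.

z₀ ≈ 2.6 m

Log law: V(z) ∝ ln(z/z₀). With r = V₁/V₂ = 8.42/15.52 = 0.54253,
r · ln(z₂/z₀) = ln(z₁/z₀) ⇒ ln z₀ = (ln z₁ − r·ln z₂)/(1 − r)
ln z₀ = (3.09104 − 0.54253×4.90527) / 0.45747 = 0.9395
z₀ = exp(0.9395) = 2.559 m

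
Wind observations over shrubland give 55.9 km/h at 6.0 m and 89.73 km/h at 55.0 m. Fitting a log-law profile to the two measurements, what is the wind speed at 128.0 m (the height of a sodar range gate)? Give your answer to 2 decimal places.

102.63 km/h

Log law: V ∝ ln(z/z₀). From the pair, with r = V₁/V₂ = 0.62298,
ln z₀ = (ln z₁ − r·ln z₂)/(1 − r) = (1.7918 − 0.62298×4.0073)/0.37702 = -1.8692 → z₀ = 0.1542 m
V₃ = V₁ · ln(z₃/z₀)/ln(z₁/z₀) = 55.9 × 6.7212/3.6610 = 102.6278 km/h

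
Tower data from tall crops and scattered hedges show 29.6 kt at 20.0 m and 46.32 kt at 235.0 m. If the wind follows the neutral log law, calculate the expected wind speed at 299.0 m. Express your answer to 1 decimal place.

48.0 kt

Log law: V ∝ ln(z/z₀). From the pair, with r = V₁/V₂ = 0.63903,
ln z₀ = (ln z₁ − r·ln z₂)/(1 − r) = (2.9957 − 0.63903×5.4596)/0.36097 = -1.3661 → z₀ = 0.2551 m
V₃ = V₁ · ln(z₃/z₀)/ln(z₁/z₀) = 29.6 × 7.0666/4.3618 = 47.9545 kt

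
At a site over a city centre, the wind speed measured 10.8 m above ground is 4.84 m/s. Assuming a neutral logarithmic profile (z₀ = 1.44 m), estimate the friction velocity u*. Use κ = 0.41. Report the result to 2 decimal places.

Log law: V(z) = (u*/κ) · ln(z/z₀) ⇒ u* = κ · V / ln(z/z₀)
u* = 0.41 × 4.84 / ln(10.8/1.44) = 0.41 × 4.84 / 2.0149
   = 1.9844 / 2.0149 = 0.9849 m/s

u* ≈ 0.98 m/s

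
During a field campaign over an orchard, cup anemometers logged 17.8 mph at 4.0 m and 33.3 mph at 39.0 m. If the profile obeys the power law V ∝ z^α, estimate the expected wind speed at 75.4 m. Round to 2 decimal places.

First find α: α = ln(V₂/V₁)/ln(z₂/z₁) = ln(33.3/17.8)/ln(39.0/4.0) = 0.62636/2.27727 = 0.2750
Extrapolate from 39.0 m to 75.4 m: V₃ = 33.3 × (75.4/39.0)^0.2750 = 33.3 × 1.1988 = 39.9202 mph

39.92 mph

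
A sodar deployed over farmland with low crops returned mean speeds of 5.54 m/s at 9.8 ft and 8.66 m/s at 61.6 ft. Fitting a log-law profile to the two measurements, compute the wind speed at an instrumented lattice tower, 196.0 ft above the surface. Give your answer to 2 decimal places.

Log law: V ∝ ln(z/z₀). From the pair, with r = V₁/V₂ = 0.63972,
ln z₀ = (ln z₁ − r·ln z₂)/(1 − r) = (2.2824 − 0.63972×4.1207)/0.36028 = -0.9817 → z₀ = 0.3747 ft
V₃ = V₁ · ln(z₃/z₀)/ln(z₁/z₀) = 5.54 × 6.2599/3.2641 = 10.6245 m/s

10.62 m/s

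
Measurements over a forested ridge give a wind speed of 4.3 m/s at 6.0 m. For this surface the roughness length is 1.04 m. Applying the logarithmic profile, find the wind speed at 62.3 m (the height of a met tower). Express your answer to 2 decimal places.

Log law: V(z) ∝ ln(z/z₀), so V₂/V₁ = ln(z₂/z₀) / ln(z₁/z₀).
ln(62.3/1.04) = 4.0927, ln(6.0/1.04) = 1.7525
V₂ = 4.3 × 4.0927/1.7525 = 4.3 × 2.3353 = 10.0419 m/s

10.04 m/s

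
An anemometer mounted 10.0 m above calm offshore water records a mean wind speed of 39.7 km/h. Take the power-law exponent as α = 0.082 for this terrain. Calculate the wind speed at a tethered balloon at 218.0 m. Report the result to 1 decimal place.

51.1 km/h

Power-law profile: V₂ = V₁ · (z₂/z₁)^α
V₂ = 39.7 × (218.0/10.0)^0.082 = 39.7 × (21.8000)^0.082
    = 39.7 × 1.2875 = 51.1145 km/h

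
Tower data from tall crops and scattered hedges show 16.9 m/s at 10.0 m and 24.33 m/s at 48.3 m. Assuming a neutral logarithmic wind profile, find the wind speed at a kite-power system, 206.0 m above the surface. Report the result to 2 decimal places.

31.17 m/s

Log law: V ∝ ln(z/z₀). From the pair, with r = V₁/V₂ = 0.69462,
ln z₀ = (ln z₁ − r·ln z₂)/(1 − r) = (2.3026 − 0.69462×3.8774)/0.30538 = -1.2795 → z₀ = 0.2782 m
V₃ = V₁ · ln(z₃/z₀)/ln(z₁/z₀) = 16.9 × 6.6074/3.5821 = 31.1731 m/s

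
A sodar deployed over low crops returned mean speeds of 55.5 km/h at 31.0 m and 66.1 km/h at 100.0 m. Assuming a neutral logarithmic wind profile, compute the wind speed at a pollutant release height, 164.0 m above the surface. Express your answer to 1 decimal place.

Log law: V ∝ ln(z/z₀). From the pair, with r = V₁/V₂ = 0.83964,
ln z₀ = (ln z₁ − r·ln z₂)/(1 − r) = (3.4340 − 0.83964×4.6052)/0.16036 = -2.6982 → z₀ = 0.06733 m
V₃ = V₁ · ln(z₃/z₀)/ln(z₁/z₀) = 55.5 × 7.7980/6.1321 = 70.5773 km/h

70.6 km/h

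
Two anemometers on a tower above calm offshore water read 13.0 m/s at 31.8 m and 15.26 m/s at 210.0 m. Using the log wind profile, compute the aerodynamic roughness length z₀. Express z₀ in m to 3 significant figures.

Log law: V(z) ∝ ln(z/z₀). With r = V₁/V₂ = 13.0/15.26 = 0.85190,
r · ln(z₂/z₀) = ln(z₁/z₀) ⇒ ln z₀ = (ln z₁ − r·ln z₂)/(1 − r)
ln z₀ = (3.45947 − 0.85190×5.34711) / 0.14810 = -7.3986
z₀ = exp(-7.3986) = 0.0006121 m

z₀ ≈ 0.000612 m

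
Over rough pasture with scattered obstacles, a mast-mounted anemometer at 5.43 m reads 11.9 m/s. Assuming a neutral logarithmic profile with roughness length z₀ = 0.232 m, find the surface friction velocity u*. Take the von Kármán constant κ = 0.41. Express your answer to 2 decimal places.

Log law: V(z) = (u*/κ) · ln(z/z₀) ⇒ u* = κ · V / ln(z/z₀)
u* = 0.41 × 11.9 / ln(5.43/0.232) = 0.41 × 11.9 / 3.1530
   = 4.8790 / 3.1530 = 1.5474 m/s

u* ≈ 1.55 m/s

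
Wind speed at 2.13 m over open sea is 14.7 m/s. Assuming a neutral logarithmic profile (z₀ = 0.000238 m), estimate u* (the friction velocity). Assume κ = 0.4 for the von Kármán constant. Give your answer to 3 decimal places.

Log law: V(z) = (u*/κ) · ln(z/z₀) ⇒ u* = κ · V / ln(z/z₀)
u* = 0.4 × 14.7 / ln(2.13/0.000238) = 0.4 × 14.7 / 9.0994
   = 5.8800 / 9.0994 = 0.6462 m/s

u* ≈ 0.646 m/s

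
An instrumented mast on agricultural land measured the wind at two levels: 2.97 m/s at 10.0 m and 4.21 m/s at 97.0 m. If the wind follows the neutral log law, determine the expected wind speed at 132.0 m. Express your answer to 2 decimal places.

Log law: V ∝ ln(z/z₀). From the pair, with r = V₁/V₂ = 0.70546,
ln z₀ = (ln z₁ − r·ln z₂)/(1 − r) = (2.3026 − 0.70546×4.5747)/0.29454 = -3.1395 → z₀ = 0.04330 m
V₃ = V₁ · ln(z₃/z₀)/ln(z₁/z₀) = 2.97 × 8.0223/5.4421 = 4.3781 m/s

4.38 m/s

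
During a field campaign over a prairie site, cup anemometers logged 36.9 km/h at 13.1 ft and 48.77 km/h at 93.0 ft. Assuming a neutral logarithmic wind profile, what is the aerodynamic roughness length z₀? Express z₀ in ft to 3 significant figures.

Log law: V(z) ∝ ln(z/z₀). With r = V₁/V₂ = 36.9/48.77 = 0.75661,
r · ln(z₂/z₀) = ln(z₁/z₀) ⇒ ln z₀ = (ln z₁ − r·ln z₂)/(1 − r)
ln z₀ = (2.57261 − 0.75661×4.53260) / 0.24339 = -3.5204
z₀ = exp(-3.5204) = 0.02959 ft

z₀ ≈ 0.0296 ft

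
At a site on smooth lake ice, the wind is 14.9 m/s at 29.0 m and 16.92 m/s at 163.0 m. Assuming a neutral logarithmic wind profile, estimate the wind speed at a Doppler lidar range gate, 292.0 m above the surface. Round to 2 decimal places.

Log law: V ∝ ln(z/z₀). From the pair, with r = V₁/V₂ = 0.88061,
ln z₀ = (ln z₁ − r·ln z₂)/(1 − r) = (3.3673 − 0.88061×5.0938)/0.11939 = -9.3674 → z₀ = 0.00008546 m
V₃ = V₁ · ln(z₃/z₀)/ln(z₁/z₀) = 14.9 × 15.0442/12.7347 = 17.6021 m/s

17.60 m/s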